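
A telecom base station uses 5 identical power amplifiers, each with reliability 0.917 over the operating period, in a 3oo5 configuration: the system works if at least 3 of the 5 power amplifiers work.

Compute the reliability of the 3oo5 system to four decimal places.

R = Σ_{i=3}^{5} C(5,i) p^i (1−p)^{5−i} with p = 0.917
C(5,3)·0.917^3·0.083^2 = 0.053121
C(5,4)·0.917^4·0.083^1 = 0.293444
C(5,5)·0.917^5·0.083^0 = 0.648405
Sum = 0.9950

0.9950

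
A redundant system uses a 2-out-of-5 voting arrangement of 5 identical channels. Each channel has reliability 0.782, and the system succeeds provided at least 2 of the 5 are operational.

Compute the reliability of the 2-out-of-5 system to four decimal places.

R = Σ_{i=2}^{5} C(5,i) p^i (1−p)^{5−i} with p = 0.782
C(5,2)·0.782^2·0.218^3 = 0.063355
C(5,3)·0.782^3·0.218^2 = 0.227265
C(5,4)·0.782^4·0.218^1 = 0.407618
C(5,5)·0.782^5·0.218^0 = 0.292438
Sum = 0.9907

0.9907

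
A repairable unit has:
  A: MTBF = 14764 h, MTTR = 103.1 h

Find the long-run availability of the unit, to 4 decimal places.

0.9931

A(A) = MTBF/(MTBF+MTTR) = 14764/(14764+103.1) = 0.9931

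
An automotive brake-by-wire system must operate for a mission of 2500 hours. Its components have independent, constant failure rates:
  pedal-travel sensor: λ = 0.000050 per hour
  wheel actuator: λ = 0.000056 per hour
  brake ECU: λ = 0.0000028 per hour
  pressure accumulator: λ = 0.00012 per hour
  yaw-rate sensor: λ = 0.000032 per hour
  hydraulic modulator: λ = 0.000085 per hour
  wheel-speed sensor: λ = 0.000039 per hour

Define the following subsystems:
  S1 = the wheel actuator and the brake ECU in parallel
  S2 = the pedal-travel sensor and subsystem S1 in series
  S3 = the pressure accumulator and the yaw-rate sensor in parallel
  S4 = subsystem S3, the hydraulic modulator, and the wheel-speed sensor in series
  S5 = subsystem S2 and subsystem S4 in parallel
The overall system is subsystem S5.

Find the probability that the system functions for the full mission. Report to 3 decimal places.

R(pedal-travel sensor) = exp(−0.000050 × 2500) = 0.88250
R(wheel actuator) = exp(−0.000056 × 2500) = 0.86936
R(brake ECU) = exp(−0.0000028 × 2500) = 0.99302
R(pressure accumulator) = exp(−0.00012 × 2500) = 0.74082
R(yaw-rate sensor) = exp(−0.000032 × 2500) = 0.92312
R(hydraulic modulator) = exp(−0.000085 × 2500) = 0.80856
R(wheel-speed sensor) = exp(−0.000039 × 2500) = 0.90710
Parallel (wheel actuator and brake ECU): 1 − (1 − 0.86936)(1 − 0.99302) = 0.99909
Series (pedal-travel sensor and [0.99909]): 0.88250 × 0.99909 = 0.88170
Parallel (pressure accumulator and yaw-rate sensor): 1 − (1 − 0.74082)(1 − 0.92312) = 0.98007
Series ([0.98007], hydraulic modulator, and wheel-speed sensor): 0.98007 × 0.80856 × 0.90710 = 0.71883
Parallel ([0.88170] and [0.71883]): 1 − (1 − 0.88170)(1 − 0.71883) = 0.967

0.967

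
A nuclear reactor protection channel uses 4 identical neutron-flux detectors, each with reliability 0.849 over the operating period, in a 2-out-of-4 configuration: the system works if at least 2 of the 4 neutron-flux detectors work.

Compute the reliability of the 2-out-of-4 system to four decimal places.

0.9878

R = Σ_{i=2}^{4} C(4,i) p^i (1−p)^{4−i} with p = 0.849
C(4,2)·0.849^2·0.151^2 = 0.098610
C(4,3)·0.849^3·0.151^1 = 0.369624
C(4,4)·0.849^4·0.151^0 = 0.519554
Sum = 0.9878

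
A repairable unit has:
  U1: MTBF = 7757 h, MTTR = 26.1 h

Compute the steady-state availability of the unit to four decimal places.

0.9966

A(U1) = MTBF/(MTBF+MTTR) = 7757/(7757+26.1) = 0.9966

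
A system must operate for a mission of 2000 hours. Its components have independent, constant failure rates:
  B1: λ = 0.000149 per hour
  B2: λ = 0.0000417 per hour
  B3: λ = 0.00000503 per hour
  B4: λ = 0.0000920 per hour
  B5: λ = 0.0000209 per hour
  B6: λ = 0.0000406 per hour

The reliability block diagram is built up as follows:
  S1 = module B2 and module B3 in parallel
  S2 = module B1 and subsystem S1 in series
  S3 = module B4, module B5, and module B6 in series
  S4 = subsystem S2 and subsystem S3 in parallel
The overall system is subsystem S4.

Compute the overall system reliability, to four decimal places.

0.9317

R(B1) = exp(−0.000149 × 2000) = 0.742301
R(B2) = exp(−0.0000417 × 2000) = 0.919983
R(B3) = exp(−0.00000503 × 2000) = 0.989990
R(B4) = exp(−0.0000920 × 2000) = 0.831936
R(B5) = exp(−0.0000209 × 2000) = 0.959062
R(B6) = exp(−0.0000406 × 2000) = 0.922009
Parallel (B2 and B3): 1 − (1 − 0.919983)(1 − 0.989990) = 0.999199
Series (B1 and [0.999199]): 0.742301 × 0.999199 = 0.741706
Series (B4, B5, and B6): 0.831936 × 0.959062 × 0.922009 = 0.735651
Parallel ([0.741706] and [0.735651]): 1 − (1 − 0.741706)(1 − 0.735651) = 0.9317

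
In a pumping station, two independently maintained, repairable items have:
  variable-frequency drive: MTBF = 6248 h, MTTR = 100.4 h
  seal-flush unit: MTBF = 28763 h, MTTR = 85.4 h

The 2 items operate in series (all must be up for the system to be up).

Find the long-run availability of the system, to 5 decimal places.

A(variable-frequency drive) = MTBF/(MTBF+MTTR) = 6248/(6248+100.4) = 0.984185
A(seal-flush unit) = MTBF/(MTBF+MTTR) = 28763/(28763+85.4) = 0.997040
Series availability: 0.984185 × 0.997040 = 0.98127

0.98127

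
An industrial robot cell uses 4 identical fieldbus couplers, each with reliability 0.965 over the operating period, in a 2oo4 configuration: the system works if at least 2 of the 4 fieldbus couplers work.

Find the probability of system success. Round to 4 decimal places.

0.9998

R = Σ_{i=2}^{4} C(4,i) p^i (1−p)^{4−i} with p = 0.965
C(4,2)·0.965^2·0.035^2 = 0.006845
C(4,3)·0.965^3·0.035^1 = 0.125808
C(4,4)·0.965^4·0.035^0 = 0.867180
Sum = 0.9998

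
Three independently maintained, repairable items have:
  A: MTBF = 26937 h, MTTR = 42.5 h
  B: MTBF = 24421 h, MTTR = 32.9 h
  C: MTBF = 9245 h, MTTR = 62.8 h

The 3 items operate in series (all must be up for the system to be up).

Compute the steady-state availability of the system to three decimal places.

A(A) = MTBF/(MTBF+MTTR) = 26937/(26937+42.5) = 0.998425
A(B) = MTBF/(MTBF+MTTR) = 24421/(24421+32.9) = 0.998655
A(C) = MTBF/(MTBF+MTTR) = 9245/(9245+62.8) = 0.993253
Series availability: 0.998425 × 0.998655 × 0.993253 = 0.990

0.990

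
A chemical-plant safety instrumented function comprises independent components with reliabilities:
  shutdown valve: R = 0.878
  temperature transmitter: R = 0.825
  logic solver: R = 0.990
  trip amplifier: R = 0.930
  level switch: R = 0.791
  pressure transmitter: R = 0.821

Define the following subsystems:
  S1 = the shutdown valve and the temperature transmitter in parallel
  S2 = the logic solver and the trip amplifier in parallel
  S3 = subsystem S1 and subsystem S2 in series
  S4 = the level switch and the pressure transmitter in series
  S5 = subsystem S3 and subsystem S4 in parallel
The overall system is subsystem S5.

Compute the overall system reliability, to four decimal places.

Parallel (shutdown valve and temperature transmitter): 1 − (1 − 0.878000)(1 − 0.825000) = 0.978650
Parallel (logic solver and trip amplifier): 1 − (1 − 0.990000)(1 − 0.930000) = 0.999300
Series ([0.978650] and [0.999300]): 0.978650 × 0.999300 = 0.977965
Series (level switch and pressure transmitter): 0.791000 × 0.821000 = 0.649411
Parallel ([0.977965] and [0.649411]): 1 − (1 − 0.977965)(1 − 0.649411) = 0.9923

0.9923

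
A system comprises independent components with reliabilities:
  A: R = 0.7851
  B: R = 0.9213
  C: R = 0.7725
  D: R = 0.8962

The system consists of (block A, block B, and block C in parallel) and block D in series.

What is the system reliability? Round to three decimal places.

0.893

Parallel (A, B, and C): 1 − (1 − 0.78510)(1 − 0.92130)(1 − 0.77250) = 0.99615
Series ([0.99615] and D): 0.99615 × 0.89620 = 0.893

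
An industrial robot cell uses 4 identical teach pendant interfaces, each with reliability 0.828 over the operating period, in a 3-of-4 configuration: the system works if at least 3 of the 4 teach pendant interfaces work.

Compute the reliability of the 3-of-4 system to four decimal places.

R = Σ_{i=3}^{4} C(4,i) p^i (1−p)^{4−i} with p = 0.828
C(4,3)·0.828^3·0.172^1 = 0.390553
C(4,4)·0.828^4·0.172^0 = 0.470025
Sum = 0.8606

0.8606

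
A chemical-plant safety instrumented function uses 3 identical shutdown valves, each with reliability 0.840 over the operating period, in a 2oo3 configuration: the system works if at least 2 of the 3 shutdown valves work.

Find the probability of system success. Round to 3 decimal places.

0.931

R = Σ_{i=2}^{3} C(3,i) p^i (1−p)^{3−i} with p = 0.840
C(3,2)·0.840^2·0.160^1 = 0.33869
C(3,3)·0.840^3·0.160^0 = 0.59270
Sum = 0.931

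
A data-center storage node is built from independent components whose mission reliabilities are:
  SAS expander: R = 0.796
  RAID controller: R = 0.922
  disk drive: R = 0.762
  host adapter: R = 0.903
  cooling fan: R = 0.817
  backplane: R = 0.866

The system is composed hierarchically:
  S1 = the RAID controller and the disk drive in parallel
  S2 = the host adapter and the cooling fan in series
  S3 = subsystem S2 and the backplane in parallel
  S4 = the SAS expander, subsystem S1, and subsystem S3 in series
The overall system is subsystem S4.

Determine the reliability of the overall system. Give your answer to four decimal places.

0.7538

Parallel (RAID controller and disk drive): 1 − (1 − 0.922000)(1 − 0.762000) = 0.981436
Series (host adapter and cooling fan): 0.903000 × 0.817000 = 0.737751
Parallel ([0.737751] and backplane): 1 − (1 − 0.737751)(1 − 0.866000) = 0.964859
Series (SAS expander, [0.981436], and [0.964859]): 0.796000 × 0.981436 × 0.964859 = 0.7538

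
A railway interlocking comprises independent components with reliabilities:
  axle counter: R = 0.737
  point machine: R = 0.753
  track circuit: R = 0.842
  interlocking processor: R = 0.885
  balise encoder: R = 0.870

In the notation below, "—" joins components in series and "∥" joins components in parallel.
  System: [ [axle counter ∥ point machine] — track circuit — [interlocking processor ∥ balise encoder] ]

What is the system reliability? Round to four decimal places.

0.7755

Parallel (axle counter and point machine): 1 − (1 − 0.737000)(1 − 0.753000) = 0.935039
Parallel (interlocking processor and balise encoder): 1 − (1 − 0.885000)(1 − 0.870000) = 0.985050
Series ([0.935039], track circuit, and [0.985050]): 0.935039 × 0.842000 × 0.985050 = 0.7755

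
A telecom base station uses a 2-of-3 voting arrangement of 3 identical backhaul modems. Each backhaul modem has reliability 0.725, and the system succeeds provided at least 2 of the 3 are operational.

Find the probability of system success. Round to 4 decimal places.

R = Σ_{i=2}^{3} C(3,i) p^i (1−p)^{3−i} with p = 0.725
C(3,2)·0.725^2·0.275^1 = 0.433641
C(3,3)·0.725^3·0.275^0 = 0.381078
Sum = 0.8147

0.8147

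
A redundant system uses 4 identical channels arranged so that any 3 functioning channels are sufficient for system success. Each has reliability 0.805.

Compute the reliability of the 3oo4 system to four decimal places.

R = Σ_{i=3}^{4} C(4,i) p^i (1−p)^{4−i} with p = 0.805
C(4,3)·0.805^3·0.195^1 = 0.406895
C(4,4)·0.805^4·0.195^0 = 0.419936
Sum = 0.8268

0.8268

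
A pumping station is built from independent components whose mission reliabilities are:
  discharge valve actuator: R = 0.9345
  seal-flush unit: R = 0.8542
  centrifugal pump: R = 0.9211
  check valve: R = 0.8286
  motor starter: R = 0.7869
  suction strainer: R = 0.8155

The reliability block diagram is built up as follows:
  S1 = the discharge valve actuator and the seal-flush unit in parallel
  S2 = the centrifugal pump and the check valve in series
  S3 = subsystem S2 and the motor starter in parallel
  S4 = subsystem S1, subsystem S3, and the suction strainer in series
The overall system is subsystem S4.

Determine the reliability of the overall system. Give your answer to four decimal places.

0.7670

Parallel (discharge valve actuator and seal-flush unit): 1 − (1 − 0.934500)(1 − 0.854200) = 0.990450
Series (centrifugal pump and check valve): 0.921100 × 0.828600 = 0.763223
Parallel ([0.763223] and motor starter): 1 − (1 − 0.763223)(1 − 0.786900) = 0.949543
Series ([0.990450], [0.949543], and suction strainer): 0.990450 × 0.949543 × 0.815500 = 0.7670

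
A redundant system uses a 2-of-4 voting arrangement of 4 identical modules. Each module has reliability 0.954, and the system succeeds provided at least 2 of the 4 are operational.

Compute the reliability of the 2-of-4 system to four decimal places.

R = Σ_{i=2}^{4} C(4,i) p^i (1−p)^{4−i} with p = 0.954
C(4,2)·0.954^2·0.046^2 = 0.011555
C(4,3)·0.954^3·0.046^1 = 0.159758
C(4,4)·0.954^4·0.046^0 = 0.828311
Sum = 0.9996

0.9996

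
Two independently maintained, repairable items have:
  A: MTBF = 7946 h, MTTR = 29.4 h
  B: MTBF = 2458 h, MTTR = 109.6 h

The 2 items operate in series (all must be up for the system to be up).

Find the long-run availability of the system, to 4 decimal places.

0.9538

A(A) = MTBF/(MTBF+MTTR) = 7946/(7946+29.4) = 0.996314
A(B) = MTBF/(MTBF+MTTR) = 2458/(2458+109.6) = 0.957314
Series availability: 0.996314 × 0.957314 = 0.9538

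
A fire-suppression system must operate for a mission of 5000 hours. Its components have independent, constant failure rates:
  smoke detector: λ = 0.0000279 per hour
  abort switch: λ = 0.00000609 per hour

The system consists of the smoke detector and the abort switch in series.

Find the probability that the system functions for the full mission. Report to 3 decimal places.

0.844

R(smoke detector) = exp(−0.0000279 × 5000) = 0.86979
R(abort switch) = exp(−0.00000609 × 5000) = 0.97001
Series (smoke detector and abort switch): 0.86979 × 0.97001 = 0.844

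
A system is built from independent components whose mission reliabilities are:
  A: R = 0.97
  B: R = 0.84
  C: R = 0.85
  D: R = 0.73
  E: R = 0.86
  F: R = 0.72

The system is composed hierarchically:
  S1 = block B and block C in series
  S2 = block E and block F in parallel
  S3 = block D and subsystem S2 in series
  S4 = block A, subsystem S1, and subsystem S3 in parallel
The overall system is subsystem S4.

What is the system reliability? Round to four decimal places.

0.9974

Series (B and C): 0.840000 × 0.850000 = 0.714000
Parallel (E and F): 1 − (1 − 0.860000)(1 − 0.720000) = 0.960800
Series (D and [0.960800]): 0.730000 × 0.960800 = 0.701384
Parallel (A, [0.714000], and [0.701384]): 1 − (1 − 0.970000)(1 − 0.714000)(1 − 0.701384) = 0.9974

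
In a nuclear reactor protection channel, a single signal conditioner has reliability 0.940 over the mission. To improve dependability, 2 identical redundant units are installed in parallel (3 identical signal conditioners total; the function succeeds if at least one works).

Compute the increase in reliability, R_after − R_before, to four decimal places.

0.0598

R_before = 0.940
R_after = 1 − (1 − 0.940)^3 = 0.9998
ΔR = 0.9998 − 0.940 = 0.0598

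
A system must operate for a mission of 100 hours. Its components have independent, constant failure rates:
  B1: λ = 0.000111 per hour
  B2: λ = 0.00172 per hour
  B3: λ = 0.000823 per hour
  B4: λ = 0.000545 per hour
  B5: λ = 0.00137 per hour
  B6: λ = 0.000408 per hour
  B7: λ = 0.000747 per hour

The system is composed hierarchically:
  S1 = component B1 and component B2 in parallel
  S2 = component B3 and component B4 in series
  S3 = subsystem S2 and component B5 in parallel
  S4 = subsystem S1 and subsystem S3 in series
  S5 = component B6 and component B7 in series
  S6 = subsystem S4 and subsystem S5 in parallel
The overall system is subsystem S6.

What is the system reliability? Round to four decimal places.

R(B1) = exp(−0.000111 × 100) = 0.988961
R(B2) = exp(−0.00172 × 100) = 0.841979
R(B3) = exp(−0.000823 × 100) = 0.920996
R(B4) = exp(−0.000545 × 100) = 0.946959
R(B5) = exp(−0.00137 × 100) = 0.871970
R(B6) = exp(−0.000408 × 100) = 0.960021
R(B7) = exp(−0.000747 × 100) = 0.928022
Parallel (B1 and B2): 1 − (1 − 0.988961)(1 − 0.841979) = 0.998256
Series (B3 and B4): 0.920996 × 0.946959 = 0.872145
Parallel ([0.872145] and B5): 1 − (1 − 0.872145)(1 − 0.871970) = 0.983631
Series ([0.998256] and [0.983631]): 0.998256 × 0.983631 = 0.981916
Series (B6 and B7): 0.960021 × 0.928022 = 0.890921
Parallel ([0.981916] and [0.890921]): 1 − (1 − 0.981916)(1 − 0.890921) = 0.9980

0.9980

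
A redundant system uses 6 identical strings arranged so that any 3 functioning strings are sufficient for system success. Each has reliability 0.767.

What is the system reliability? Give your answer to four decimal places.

R = Σ_{i=3}^{6} C(6,i) p^i (1−p)^{6−i} with p = 0.767
C(6,3)·0.767^3·0.233^3 = 0.114152
C(6,4)·0.767^4·0.233^2 = 0.281828
C(6,5)·0.767^5·0.233^1 = 0.371094
C(6,6)·0.767^6·0.233^0 = 0.203597
Sum = 0.9707

0.9707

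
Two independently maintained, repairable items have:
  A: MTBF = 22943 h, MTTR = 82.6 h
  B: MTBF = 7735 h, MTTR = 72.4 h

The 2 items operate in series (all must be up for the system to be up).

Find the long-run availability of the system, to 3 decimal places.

A(A) = MTBF/(MTBF+MTTR) = 22943/(22943+82.6) = 0.996413
A(B) = MTBF/(MTBF+MTTR) = 7735/(7735+72.4) = 0.990727
Series availability: 0.996413 × 0.990727 = 0.987

0.987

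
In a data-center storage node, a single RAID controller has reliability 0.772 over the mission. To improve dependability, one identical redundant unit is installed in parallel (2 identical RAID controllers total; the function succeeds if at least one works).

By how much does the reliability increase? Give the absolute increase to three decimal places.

0.176

R_before = 0.772
R_after = 1 − (1 − 0.772)^2 = 0.948
ΔR = 0.948 − 0.772 = 0.176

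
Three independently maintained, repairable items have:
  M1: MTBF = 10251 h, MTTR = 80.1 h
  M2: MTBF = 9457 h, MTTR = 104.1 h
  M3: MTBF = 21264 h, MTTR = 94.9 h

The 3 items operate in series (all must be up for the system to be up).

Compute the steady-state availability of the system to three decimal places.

A(M1) = MTBF/(MTBF+MTTR) = 10251/(10251+80.1) = 0.992247
A(M2) = MTBF/(MTBF+MTTR) = 9457/(9457+104.1) = 0.989112
A(M3) = MTBF/(MTBF+MTTR) = 21264/(21264+94.9) = 0.995557
Series availability: 0.992247 × 0.989112 × 0.995557 = 0.977

0.977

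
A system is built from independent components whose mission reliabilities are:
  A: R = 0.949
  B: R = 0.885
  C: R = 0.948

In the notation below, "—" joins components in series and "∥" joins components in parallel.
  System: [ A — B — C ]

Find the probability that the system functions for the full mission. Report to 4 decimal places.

0.7962

Series (A, B, and C): 0.949000 × 0.885000 × 0.948000 = 0.7962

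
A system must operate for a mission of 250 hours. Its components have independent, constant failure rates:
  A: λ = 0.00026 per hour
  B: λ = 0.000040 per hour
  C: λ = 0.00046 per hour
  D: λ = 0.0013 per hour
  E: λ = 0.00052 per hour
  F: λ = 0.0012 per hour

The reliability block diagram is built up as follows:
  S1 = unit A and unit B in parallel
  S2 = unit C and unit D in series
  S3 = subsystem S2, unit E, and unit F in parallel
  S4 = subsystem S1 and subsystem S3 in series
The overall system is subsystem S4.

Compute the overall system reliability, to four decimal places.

R(A) = exp(−0.00026 × 250) = 0.937067
R(B) = exp(−0.000040 × 250) = 0.990050
R(C) = exp(−0.00046 × 250) = 0.891366
R(D) = exp(−0.0013 × 250) = 0.722527
R(E) = exp(−0.00052 × 250) = 0.878095
R(F) = exp(−0.0012 × 250) = 0.740818
Parallel (A and B): 1 − (1 − 0.937067)(1 − 0.990050) = 0.999374
Series (C and D): 0.891366 × 0.722527 = 0.644036
Parallel ([0.644036], E, and F): 1 − (1 − 0.644036)(1 − 0.878095)(1 − 0.740818) = 0.988753
Series ([0.999374] and [0.988753]): 0.999374 × 0.988753 = 0.9881

0.9881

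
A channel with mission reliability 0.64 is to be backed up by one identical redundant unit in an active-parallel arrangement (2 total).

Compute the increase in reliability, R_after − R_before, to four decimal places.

R_before = 0.64
R_after = 1 − (1 − 0.64)^2 = 0.8704
ΔR = 0.8704 − 0.64 = 0.2304

0.2304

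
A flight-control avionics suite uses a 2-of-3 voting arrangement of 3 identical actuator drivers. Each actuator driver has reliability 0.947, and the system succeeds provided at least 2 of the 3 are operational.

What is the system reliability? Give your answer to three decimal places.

0.992

R = Σ_{i=2}^{3} C(3,i) p^i (1−p)^{3−i} with p = 0.947
C(3,2)·0.947^2·0.053^1 = 0.14259
C(3,3)·0.947^3·0.053^0 = 0.84928
Sum = 0.992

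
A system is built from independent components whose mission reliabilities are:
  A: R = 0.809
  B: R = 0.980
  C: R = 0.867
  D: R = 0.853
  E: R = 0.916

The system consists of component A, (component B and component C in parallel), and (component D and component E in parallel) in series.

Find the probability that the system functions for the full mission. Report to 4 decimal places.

0.7969

Parallel (B and C): 1 − (1 − 0.980000)(1 − 0.867000) = 0.997340
Parallel (D and E): 1 − (1 − 0.853000)(1 − 0.916000) = 0.987652
Series (A, [0.997340], and [0.987652]): 0.809000 × 0.997340 × 0.987652 = 0.7969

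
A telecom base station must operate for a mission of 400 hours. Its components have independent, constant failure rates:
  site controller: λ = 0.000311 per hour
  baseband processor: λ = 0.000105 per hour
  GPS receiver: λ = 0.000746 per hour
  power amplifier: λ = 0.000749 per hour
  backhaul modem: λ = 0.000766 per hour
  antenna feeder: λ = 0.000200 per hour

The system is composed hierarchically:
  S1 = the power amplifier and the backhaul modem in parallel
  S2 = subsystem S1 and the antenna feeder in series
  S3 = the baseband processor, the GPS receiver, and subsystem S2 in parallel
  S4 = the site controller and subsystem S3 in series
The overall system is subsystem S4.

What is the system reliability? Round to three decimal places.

R(site controller) = exp(−0.000311 × 400) = 0.88303
R(baseband processor) = exp(−0.000105 × 400) = 0.95887
R(GPS receiver) = exp(−0.000746 × 400) = 0.74200
R(power amplifier) = exp(−0.000749 × 400) = 0.74111
R(backhaul modem) = exp(−0.000766 × 400) = 0.73609
R(antenna feeder) = exp(−0.000200 × 400) = 0.92312
Parallel (power amplifier and backhaul modem): 1 − (1 − 0.74111)(1 − 0.73609) = 0.93168
Series ([0.93168] and antenna feeder): 0.93168 × 0.92312 = 0.86005
Parallel (baseband processor, GPS receiver, and [0.86005]): 1 − (1 − 0.95887)(1 − 0.74200)(1 − 0.86005) = 0.99851
Series (site controller and [0.99851]): 0.88303 × 0.99851 = 0.882

0.882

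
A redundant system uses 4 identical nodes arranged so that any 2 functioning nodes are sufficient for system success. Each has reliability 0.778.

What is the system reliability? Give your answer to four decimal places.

R = Σ_{i=2}^{4} C(4,i) p^i (1−p)^{4−i} with p = 0.778
C(4,2)·0.778^2·0.222^2 = 0.178985
C(4,3)·0.778^3·0.222^1 = 0.418169
C(4,4)·0.778^4·0.222^0 = 0.366369
Sum = 0.9635

0.9635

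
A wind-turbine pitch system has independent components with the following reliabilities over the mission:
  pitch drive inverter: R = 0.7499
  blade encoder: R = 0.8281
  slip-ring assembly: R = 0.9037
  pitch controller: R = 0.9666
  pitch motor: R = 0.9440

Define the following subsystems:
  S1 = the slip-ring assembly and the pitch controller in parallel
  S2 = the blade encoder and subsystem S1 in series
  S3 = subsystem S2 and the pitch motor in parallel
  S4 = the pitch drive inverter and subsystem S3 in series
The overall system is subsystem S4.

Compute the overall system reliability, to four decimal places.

Parallel (slip-ring assembly and pitch controller): 1 − (1 − 0.903700)(1 − 0.966600) = 0.996784
Series (blade encoder and [0.996784]): 0.828100 × 0.996784 = 0.825437
Parallel ([0.825437] and pitch motor): 1 − (1 − 0.825437)(1 − 0.944000) = 0.990224
Series (pitch drive inverter and [0.990224]): 0.749900 × 0.990224 = 0.7426

0.7426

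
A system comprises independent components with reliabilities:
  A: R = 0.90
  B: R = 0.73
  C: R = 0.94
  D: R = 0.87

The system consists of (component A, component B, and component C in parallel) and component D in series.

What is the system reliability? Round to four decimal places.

Parallel (A, B, and C): 1 − (1 − 0.900000)(1 − 0.730000)(1 − 0.940000) = 0.998380
Series ([0.998380] and D): 0.998380 × 0.870000 = 0.8686

0.8686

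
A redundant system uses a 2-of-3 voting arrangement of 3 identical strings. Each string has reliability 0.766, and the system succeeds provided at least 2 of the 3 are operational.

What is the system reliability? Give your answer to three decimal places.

0.861

R = Σ_{i=2}^{3} C(3,i) p^i (1−p)^{3−i} with p = 0.766
C(3,2)·0.766^2·0.234^1 = 0.41190
C(3,3)·0.766^3·0.234^0 = 0.44946
Sum = 0.861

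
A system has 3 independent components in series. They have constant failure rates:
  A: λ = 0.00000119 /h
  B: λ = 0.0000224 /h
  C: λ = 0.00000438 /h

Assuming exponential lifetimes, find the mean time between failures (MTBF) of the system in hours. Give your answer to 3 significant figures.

35800

Series of exponential components: λ_sys = Σ λ_i
λ_sys = 0.00000119 + 0.0000224 + 0.00000438 = 2.7970e-05 /h
MTBF = 1 / λ_sys = 35800 h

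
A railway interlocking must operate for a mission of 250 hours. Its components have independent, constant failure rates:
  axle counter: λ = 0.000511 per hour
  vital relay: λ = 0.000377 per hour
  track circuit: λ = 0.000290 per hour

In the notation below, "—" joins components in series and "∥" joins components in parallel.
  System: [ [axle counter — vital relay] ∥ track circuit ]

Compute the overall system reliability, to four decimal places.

0.9861

R(axle counter) = exp(−0.000511 × 250) = 0.880073
R(vital relay) = exp(−0.000377 × 250) = 0.910055
R(track circuit) = exp(−0.000290 × 250) = 0.930066
Series (axle counter and vital relay): 0.880073 × 0.910055 = 0.800915
Parallel ([0.800915] and track circuit): 1 − (1 − 0.800915)(1 − 0.930066) = 0.9861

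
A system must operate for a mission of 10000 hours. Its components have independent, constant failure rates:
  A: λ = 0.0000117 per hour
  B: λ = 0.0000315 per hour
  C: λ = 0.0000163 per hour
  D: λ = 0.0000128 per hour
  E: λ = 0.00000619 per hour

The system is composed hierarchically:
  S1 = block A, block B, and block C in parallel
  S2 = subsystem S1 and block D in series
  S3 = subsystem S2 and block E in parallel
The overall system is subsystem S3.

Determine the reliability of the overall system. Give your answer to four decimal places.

0.9926

R(A) = exp(−0.0000117 × 10000) = 0.889585
R(B) = exp(−0.0000315 × 10000) = 0.729789
R(C) = exp(−0.0000163 × 10000) = 0.849591
R(D) = exp(−0.0000128 × 10000) = 0.879853
R(E) = exp(−0.00000619 × 10000) = 0.939977
Parallel (A, B, and C): 1 − (1 − 0.889585)(1 − 0.729789)(1 − 0.849591) = 0.995512
Series ([0.995512] and D): 0.995512 × 0.879853 = 0.875904
Parallel ([0.875904] and E): 1 − (1 − 0.875904)(1 − 0.939977) = 0.9926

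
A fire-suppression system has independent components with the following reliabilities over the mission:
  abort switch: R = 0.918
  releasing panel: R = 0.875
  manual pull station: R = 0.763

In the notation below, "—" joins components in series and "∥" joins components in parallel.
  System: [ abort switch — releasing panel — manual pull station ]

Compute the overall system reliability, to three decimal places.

0.613

Series (abort switch, releasing panel, and manual pull station): 0.91800 × 0.87500 × 0.76300 = 0.613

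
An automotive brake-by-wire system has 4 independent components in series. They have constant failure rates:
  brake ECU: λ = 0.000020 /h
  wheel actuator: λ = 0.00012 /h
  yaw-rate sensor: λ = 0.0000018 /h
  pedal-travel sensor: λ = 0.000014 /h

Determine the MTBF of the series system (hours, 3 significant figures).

Series of exponential components: λ_sys = Σ λ_i
λ_sys = 0.000020 + 0.00012 + 0.0000018 + 0.000014 = 1.5580e-04 /h
MTBF = 1 / λ_sys = 6420 h

6420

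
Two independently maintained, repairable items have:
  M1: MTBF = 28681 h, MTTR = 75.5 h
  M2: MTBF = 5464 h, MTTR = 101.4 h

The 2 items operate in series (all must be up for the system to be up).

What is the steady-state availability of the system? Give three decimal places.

0.979

A(M1) = MTBF/(MTBF+MTTR) = 28681/(28681+75.5) = 0.997375
A(M2) = MTBF/(MTBF+MTTR) = 5464/(5464+101.4) = 0.981780
Series availability: 0.997375 × 0.981780 = 0.979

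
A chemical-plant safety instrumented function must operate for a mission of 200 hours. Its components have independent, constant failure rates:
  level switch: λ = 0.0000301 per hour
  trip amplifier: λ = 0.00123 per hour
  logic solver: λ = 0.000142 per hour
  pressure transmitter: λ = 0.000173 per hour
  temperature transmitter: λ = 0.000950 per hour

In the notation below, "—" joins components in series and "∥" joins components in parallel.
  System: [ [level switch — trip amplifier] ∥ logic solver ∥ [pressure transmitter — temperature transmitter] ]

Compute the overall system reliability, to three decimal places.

R(level switch) = exp(−0.0000301 × 200) = 0.99400
R(trip amplifier) = exp(−0.00123 × 200) = 0.78192
R(logic solver) = exp(−0.000142 × 200) = 0.97200
R(pressure transmitter) = exp(−0.000173 × 200) = 0.96599
R(temperature transmitter) = exp(−0.000950 × 200) = 0.82696
Series (level switch and trip amplifier): 0.99400 × 0.78192 = 0.77723
Series (pressure transmitter and temperature transmitter): 0.96599 × 0.82696 = 0.79884
Parallel ([0.77723], logic solver, and [0.79884]): 1 − (1 − 0.77723)(1 − 0.97200)(1 − 0.79884) = 0.999

0.999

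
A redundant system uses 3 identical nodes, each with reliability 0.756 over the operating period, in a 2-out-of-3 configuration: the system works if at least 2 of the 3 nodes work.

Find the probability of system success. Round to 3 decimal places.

R = Σ_{i=2}^{3} C(3,i) p^i (1−p)^{3−i} with p = 0.756
C(3,2)·0.756^2·0.244^1 = 0.41836
C(3,3)·0.756^3·0.244^0 = 0.43208
Sum = 0.850

0.850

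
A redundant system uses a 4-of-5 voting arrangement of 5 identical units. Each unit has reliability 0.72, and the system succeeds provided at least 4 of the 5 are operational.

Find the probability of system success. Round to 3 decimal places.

0.570

R = Σ_{i=4}^{5} C(5,i) p^i (1−p)^{5−i} with p = 0.72
C(5,4)·0.72^4·0.28^1 = 0.37623
C(5,5)·0.72^5·0.28^0 = 0.19349
Sum = 0.570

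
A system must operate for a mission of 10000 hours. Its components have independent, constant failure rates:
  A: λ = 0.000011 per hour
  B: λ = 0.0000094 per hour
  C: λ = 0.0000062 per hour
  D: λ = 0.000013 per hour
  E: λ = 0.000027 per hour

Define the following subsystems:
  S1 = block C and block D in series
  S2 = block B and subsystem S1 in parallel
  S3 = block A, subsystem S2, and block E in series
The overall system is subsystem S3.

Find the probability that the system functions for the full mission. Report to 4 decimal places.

0.6731

R(A) = exp(−0.000011 × 10000) = 0.895834
R(B) = exp(−0.0000094 × 10000) = 0.910283
R(C) = exp(−0.0000062 × 10000) = 0.939883
R(D) = exp(−0.000013 × 10000) = 0.878095
R(E) = exp(−0.000027 × 10000) = 0.763379
Series (C and D): 0.939883 × 0.878095 = 0.825307
Parallel (B and [0.825307]): 1 − (1 − 0.910283)(1 − 0.825307) = 0.984327
Series (A, [0.984327], and E): 0.895834 × 0.984327 × 0.763379 = 0.6731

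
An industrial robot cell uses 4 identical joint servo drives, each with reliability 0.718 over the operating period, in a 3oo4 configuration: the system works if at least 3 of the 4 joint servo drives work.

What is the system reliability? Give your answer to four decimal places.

0.6833

R = Σ_{i=3}^{4} C(4,i) p^i (1−p)^{4−i} with p = 0.718
C(4,3)·0.718^3·0.282^1 = 0.417525
C(4,4)·0.718^4·0.282^0 = 0.265765
Sum = 0.6833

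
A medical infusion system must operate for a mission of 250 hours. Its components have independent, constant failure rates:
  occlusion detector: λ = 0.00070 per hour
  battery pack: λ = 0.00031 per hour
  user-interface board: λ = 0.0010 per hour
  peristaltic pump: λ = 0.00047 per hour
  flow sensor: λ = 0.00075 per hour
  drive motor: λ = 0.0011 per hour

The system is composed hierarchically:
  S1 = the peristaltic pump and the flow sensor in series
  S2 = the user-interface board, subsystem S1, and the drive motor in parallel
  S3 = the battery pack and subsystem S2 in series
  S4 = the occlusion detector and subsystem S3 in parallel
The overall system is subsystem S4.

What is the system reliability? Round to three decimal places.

0.986

R(occlusion detector) = exp(−0.00070 × 250) = 0.83946
R(battery pack) = exp(−0.00031 × 250) = 0.92543
R(user-interface board) = exp(−0.0010 × 250) = 0.77880
R(peristaltic pump) = exp(−0.00047 × 250) = 0.88914
R(flow sensor) = exp(−0.00075 × 250) = 0.82903
R(drive motor) = exp(−0.0011 × 250) = 0.75957
Series (peristaltic pump and flow sensor): 0.88914 × 0.82903 = 0.73712
Parallel (user-interface board, [0.73712], and drive motor): 1 − (1 − 0.77880)(1 − 0.73712)(1 − 0.75957) = 0.98602
Series (battery pack and [0.98602]): 0.92543 × 0.98602 = 0.91249
Parallel (occlusion detector and [0.91249]): 1 − (1 − 0.83946)(1 − 0.91249) = 0.986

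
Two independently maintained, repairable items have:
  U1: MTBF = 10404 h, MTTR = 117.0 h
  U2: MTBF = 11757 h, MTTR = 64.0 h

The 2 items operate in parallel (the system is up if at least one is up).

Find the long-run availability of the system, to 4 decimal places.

A(U1) = MTBF/(MTBF+MTTR) = 10404/(10404+117.0) = 0.988879
A(U2) = MTBF/(MTBF+MTTR) = 11757/(11757+64.0) = 0.994586
Parallel availability: 1 − (1 − 0.988879)(1 − 0.994586) = 0.9999

0.9999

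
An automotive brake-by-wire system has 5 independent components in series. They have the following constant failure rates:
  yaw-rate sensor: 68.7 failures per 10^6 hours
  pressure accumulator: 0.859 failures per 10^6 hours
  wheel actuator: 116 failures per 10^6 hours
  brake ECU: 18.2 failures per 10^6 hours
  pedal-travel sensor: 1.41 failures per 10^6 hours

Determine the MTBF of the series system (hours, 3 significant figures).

Series of exponential components: λ_sys = Σ λ_i
λ_sys = 0.0000687 + 0.000000859 + 0.000116 + 0.0000182 + 0.00000141 = 2.0517e-04 /h
MTBF = 1 / λ_sys = 4870 h

4870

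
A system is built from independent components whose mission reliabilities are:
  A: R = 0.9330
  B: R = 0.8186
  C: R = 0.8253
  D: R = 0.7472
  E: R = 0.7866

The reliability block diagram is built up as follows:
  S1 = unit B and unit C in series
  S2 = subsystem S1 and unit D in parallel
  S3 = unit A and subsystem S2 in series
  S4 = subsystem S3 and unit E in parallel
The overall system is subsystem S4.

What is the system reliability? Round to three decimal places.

Series (B and C): 0.81860 × 0.82530 = 0.67559
Parallel ([0.67559] and D): 1 − (1 − 0.67559)(1 − 0.74720) = 0.91799
Series (A and [0.91799]): 0.93300 × 0.91799 = 0.85648
Parallel ([0.85648] and E): 1 − (1 − 0.85648)(1 − 0.78660) = 0.969

0.969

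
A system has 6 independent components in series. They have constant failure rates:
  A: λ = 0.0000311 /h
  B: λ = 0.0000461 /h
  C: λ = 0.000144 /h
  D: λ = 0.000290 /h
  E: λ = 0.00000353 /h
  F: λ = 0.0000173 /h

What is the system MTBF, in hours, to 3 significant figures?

1880

Series of exponential components: λ_sys = Σ λ_i
λ_sys = 0.0000311 + 0.0000461 + 0.000144 + 0.000290 + 0.00000353 + 0.0000173 = 5.3203e-04 /h
MTBF = 1 / λ_sys = 1880 h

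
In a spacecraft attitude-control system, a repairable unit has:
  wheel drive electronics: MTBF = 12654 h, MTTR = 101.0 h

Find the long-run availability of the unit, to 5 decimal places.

A(wheel drive electronics) = MTBF/(MTBF+MTTR) = 12654/(12654+101.0) = 0.99208

0.99208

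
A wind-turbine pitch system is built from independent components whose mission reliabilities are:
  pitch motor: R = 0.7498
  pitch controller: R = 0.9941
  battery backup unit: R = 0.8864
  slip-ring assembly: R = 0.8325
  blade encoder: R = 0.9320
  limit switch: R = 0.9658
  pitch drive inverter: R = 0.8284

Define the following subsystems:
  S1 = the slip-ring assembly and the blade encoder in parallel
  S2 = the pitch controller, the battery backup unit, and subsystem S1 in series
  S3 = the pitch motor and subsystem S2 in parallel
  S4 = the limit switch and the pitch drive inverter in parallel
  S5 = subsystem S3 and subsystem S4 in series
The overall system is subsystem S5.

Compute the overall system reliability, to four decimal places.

0.9621

Parallel (slip-ring assembly and blade encoder): 1 − (1 − 0.832500)(1 − 0.932000) = 0.988610
Series (pitch controller, battery backup unit, and [0.988610]): 0.994100 × 0.886400 × 0.988610 = 0.871134
Parallel (pitch motor and [0.871134]): 1 − (1 − 0.749800)(1 − 0.871134) = 0.967758
Parallel (limit switch and pitch drive inverter): 1 − (1 − 0.965800)(1 − 0.828400) = 0.994131
Series ([0.967758] and [0.994131]): 0.967758 × 0.994131 = 0.9621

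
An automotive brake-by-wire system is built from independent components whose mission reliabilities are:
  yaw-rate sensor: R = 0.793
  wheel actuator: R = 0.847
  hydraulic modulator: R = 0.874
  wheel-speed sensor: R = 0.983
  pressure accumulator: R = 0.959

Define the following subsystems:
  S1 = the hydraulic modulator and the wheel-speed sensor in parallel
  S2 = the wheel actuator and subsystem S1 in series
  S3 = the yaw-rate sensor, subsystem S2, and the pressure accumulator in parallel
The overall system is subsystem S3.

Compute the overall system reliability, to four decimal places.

Parallel (hydraulic modulator and wheel-speed sensor): 1 − (1 − 0.874000)(1 − 0.983000) = 0.997858
Series (wheel actuator and [0.997858]): 0.847000 × 0.997858 = 0.845186
Parallel (yaw-rate sensor, [0.845186], and pressure accumulator): 1 − (1 − 0.793000)(1 − 0.845186)(1 − 0.959000) = 0.9987

0.9987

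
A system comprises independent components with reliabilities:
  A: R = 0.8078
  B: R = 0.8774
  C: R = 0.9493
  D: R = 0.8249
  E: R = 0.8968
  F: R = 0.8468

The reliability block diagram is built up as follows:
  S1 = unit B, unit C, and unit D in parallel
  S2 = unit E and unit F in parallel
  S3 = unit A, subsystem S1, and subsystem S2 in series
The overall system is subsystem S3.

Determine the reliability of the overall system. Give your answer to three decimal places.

0.794

Parallel (B, C, and D): 1 − (1 − 0.87740)(1 − 0.94930)(1 − 0.82490) = 0.99891
Parallel (E and F): 1 − (1 − 0.89680)(1 − 0.84680) = 0.98419
Series (A, [0.99891], and [0.98419]): 0.80780 × 0.99891 × 0.98419 = 0.794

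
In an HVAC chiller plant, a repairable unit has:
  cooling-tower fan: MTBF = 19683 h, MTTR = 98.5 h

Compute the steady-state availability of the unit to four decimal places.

A(cooling-tower fan) = MTBF/(MTBF+MTTR) = 19683/(19683+98.5) = 0.9950

0.9950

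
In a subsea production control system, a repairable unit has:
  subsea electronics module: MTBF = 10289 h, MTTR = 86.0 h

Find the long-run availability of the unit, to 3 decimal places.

A(subsea electronics module) = MTBF/(MTBF+MTTR) = 10289/(10289+86.0) = 0.992

0.992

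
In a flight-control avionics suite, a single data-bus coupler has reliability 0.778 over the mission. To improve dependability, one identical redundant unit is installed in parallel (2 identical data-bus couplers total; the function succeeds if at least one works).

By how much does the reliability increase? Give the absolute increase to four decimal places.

R_before = 0.778
R_after = 1 − (1 − 0.778)^2 = 0.9507
ΔR = 0.9507 − 0.778 = 0.1727

0.1727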